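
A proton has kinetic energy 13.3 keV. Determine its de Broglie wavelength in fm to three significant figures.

KE = 13.3 keV = 2.131 × 10⁻¹⁵ J.
p = √(2mKE) = √(2 × 1.673 × 10⁻²⁷ × 2.131 × 10⁻¹⁵) = 2.670 × 10⁻²¹ kg·m/s.
λ = h/p = 6.626 × 10⁻³⁴ / 2.670 × 10⁻²¹ = 2.48 × 10⁻¹³ m = 248 fm.

λ = 248 fm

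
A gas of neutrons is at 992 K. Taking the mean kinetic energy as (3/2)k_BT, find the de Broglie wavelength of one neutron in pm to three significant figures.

λ = 79.9 pm

KE = (3/2)k_BT = 1.5 × 1.381 × 10⁻²³ × 992 = 2.055 × 10⁻²⁰ J.
p = √(2mKE) = √(2 × 1.675 × 10⁻²⁷ × 2.055 × 10⁻²⁰) = 8.297 × 10⁻²⁴ kg·m/s.
λ = h/p = 7.99 × 10⁻¹¹ m = 79.9 pm.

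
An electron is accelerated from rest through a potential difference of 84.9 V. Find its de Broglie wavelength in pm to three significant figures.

λ = 133 pm

KE = eV = 1.602 × 10⁻¹⁹ × 84.90 = 1.360 × 10⁻¹⁷ J.
p = √(2mKE) = √(2 × 9.109 × 10⁻³¹ × 1.360 × 10⁻¹⁷) = 4.978 × 10⁻²⁴ kg·m/s.
λ = h/p = 6.626 × 10⁻³⁴ / 4.978 × 10⁻²⁴ = 1.33 × 10⁻¹⁰ m = 133 pm.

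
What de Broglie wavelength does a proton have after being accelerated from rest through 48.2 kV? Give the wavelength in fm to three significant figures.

λ = 130 fm

KE = eV = 1.602 × 10⁻¹⁹ × 4.820 × 10⁴ = 7.722 × 10⁻¹⁵ J.
p = √(2mKE) = √(2 × 1.673 × 10⁻²⁷ × 7.722 × 10⁻¹⁵) = 5.083 × 10⁻²¹ kg·m/s.
λ = h/p = 6.626 × 10⁻³⁴ / 5.083 × 10⁻²¹ = 1.30 × 10⁻¹³ m = 130 fm.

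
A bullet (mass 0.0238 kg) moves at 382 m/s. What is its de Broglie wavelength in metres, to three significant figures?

λ = 7.29 × 10⁻³⁵ m

p = mv = 0.0238 × 382 = 9.092 kg·m/s.
λ = h/p = 6.626 × 10⁻³⁴ / 9.092 = 7.29 × 10⁻³⁵ m.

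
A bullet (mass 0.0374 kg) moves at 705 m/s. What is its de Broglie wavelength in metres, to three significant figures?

p = mv = 0.0374 × 705 = 2.637 × 10¹ kg·m/s.
λ = h/p = 6.626 × 10⁻³⁴ / 2.637 × 10¹ = 2.51 × 10⁻³⁵ m.

λ = 2.51 × 10⁻³⁵ m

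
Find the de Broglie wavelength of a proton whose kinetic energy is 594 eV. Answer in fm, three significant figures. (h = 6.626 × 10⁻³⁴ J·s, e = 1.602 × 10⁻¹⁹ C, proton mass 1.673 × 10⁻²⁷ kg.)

KE = 594 eV = 9.516 × 10⁻¹⁷ J.
p = √(2mKE) = √(2 × 1.673 × 10⁻²⁷ × 9.516 × 10⁻¹⁷) = 5.643 × 10⁻²² kg·m/s.
λ = h/p = 6.626 × 10⁻³⁴ / 5.643 × 10⁻²² = 1.17 × 10⁻¹² m = 1170 fm.

λ = 1170 fm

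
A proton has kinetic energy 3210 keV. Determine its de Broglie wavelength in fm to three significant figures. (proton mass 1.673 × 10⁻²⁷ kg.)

λ = 16.0 fm

KE = 3210 keV = 5.142 × 10⁻¹³ J.
p = √(2mKE) = √(2 × 1.673 × 10⁻²⁷ × 5.142 × 10⁻¹³) = 4.148 × 10⁻²⁰ kg·m/s.
λ = h/p = 6.626 × 10⁻³⁴ / 4.148 × 10⁻²⁰ = 1.60 × 10⁻¹⁴ m = 16.0 fm.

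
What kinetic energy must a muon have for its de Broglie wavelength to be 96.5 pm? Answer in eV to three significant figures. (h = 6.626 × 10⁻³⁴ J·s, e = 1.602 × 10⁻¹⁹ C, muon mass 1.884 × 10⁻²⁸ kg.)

p = h/λ = 6.626 × 10⁻³⁴ / 9.650 × 10⁻¹¹ = 6.866 × 10⁻²⁴ kg·m/s.
KE = p²/(2m) = (6.866 × 10⁻²⁴)² / (2 × 1.884 × 10⁻²⁸) = 1.251 × 10⁻¹⁹ J = 0.781 eV.

KE = 0.781 eV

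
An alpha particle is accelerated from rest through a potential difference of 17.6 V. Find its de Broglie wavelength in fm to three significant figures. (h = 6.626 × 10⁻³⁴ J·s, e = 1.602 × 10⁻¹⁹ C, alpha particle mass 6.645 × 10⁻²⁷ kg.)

KE = 2eV = 2 × 1.602 × 10⁻¹⁹ × 17.60 = 5.639 × 10⁻¹⁸ J.
p = √(2mKE) = √(2 × 6.645 × 10⁻²⁷ × 5.639 × 10⁻¹⁸) = 2.738 × 10⁻²² kg·m/s.
λ = h/p = 6.626 × 10⁻³⁴ / 2.738 × 10⁻²² = 2.42 × 10⁻¹² m = 2420 fm.

λ = 2420 fm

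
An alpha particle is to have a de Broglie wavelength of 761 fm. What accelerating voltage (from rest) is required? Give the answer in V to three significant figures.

p = h/λ = 6.626 × 10⁻³⁴ / 7.610 × 10⁻¹³ = 8.707 × 10⁻²² kg·m/s.
KE = p²/(2m) = 5.704 × 10⁻¹⁷ J.
V = KE/2e = 5.704 × 10⁻¹⁷ / (2 × 1.602 × 10⁻¹⁹) = 178 V.

V = 178 V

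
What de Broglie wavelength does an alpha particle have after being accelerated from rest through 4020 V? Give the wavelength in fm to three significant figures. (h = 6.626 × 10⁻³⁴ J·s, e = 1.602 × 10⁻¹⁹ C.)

KE = 2eV = 2 × 1.602 × 10⁻¹⁹ × 4020 = 1.288 × 10⁻¹⁵ J.
p = √(2mKE) = √(2 × 6.645 × 10⁻²⁷ × 1.288 × 10⁻¹⁵) = 4.137 × 10⁻²¹ kg·m/s.
λ = h/p = 6.626 × 10⁻³⁴ / 4.137 × 10⁻²¹ = 1.60 × 10⁻¹³ m = 160 fm.

λ = 160 fm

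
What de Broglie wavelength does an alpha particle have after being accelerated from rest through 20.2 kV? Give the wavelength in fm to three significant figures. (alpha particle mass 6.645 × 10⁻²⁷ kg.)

λ = 71.4 fm

KE = 2eV = 2 × 1.602 × 10⁻¹⁹ × 2.020 × 10⁴ = 6.472 × 10⁻¹⁵ J.
p = √(2mKE) = √(2 × 6.645 × 10⁻²⁷ × 6.472 × 10⁻¹⁵) = 9.274 × 10⁻²¹ kg·m/s.
λ = h/p = 6.626 × 10⁻³⁴ / 9.274 × 10⁻²¹ = 7.14 × 10⁻¹⁴ m = 71.4 fm.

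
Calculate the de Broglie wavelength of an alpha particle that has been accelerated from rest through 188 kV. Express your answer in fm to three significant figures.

λ = 23.4 fm

KE = 2eV = 2 × 1.602 × 10⁻¹⁹ × 1.880 × 10⁵ = 6.024 × 10⁻¹⁴ J.
p = √(2mKE) = √(2 × 6.645 × 10⁻²⁷ × 6.024 × 10⁻¹⁴) = 2.829 × 10⁻²⁰ kg·m/s.
λ = h/p = 6.626 × 10⁻³⁴ / 2.829 × 10⁻²⁰ = 2.34 × 10⁻¹⁴ m = 23.4 fm.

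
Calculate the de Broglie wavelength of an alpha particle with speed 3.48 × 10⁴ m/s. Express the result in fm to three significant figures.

λ = 2870 fm

p = mv = 6.645 × 10⁻²⁷ × 3.48 × 10⁴ = 2.312 × 10⁻²² kg·m/s.
λ = h/p = 6.626 × 10⁻³⁴ / 2.312 × 10⁻²² = 2.87 × 10⁻¹² m = 2870 fm.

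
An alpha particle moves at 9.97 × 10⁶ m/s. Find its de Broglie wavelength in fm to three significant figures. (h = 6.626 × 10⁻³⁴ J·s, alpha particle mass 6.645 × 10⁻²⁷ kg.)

λ = 10.0 fm

p = mv = 6.645 × 10⁻²⁷ × 9.97 × 10⁶ = 6.625 × 10⁻²⁰ kg·m/s.
λ = h/p = 6.626 × 10⁻³⁴ / 6.625 × 10⁻²⁰ = 1.00 × 10⁻¹⁴ m = 10.0 fm.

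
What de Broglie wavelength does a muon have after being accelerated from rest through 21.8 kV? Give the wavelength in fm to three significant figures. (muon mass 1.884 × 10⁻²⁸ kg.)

KE = eV = 1.602 × 10⁻¹⁹ × 2.180 × 10⁴ = 3.492 × 10⁻¹⁵ J.
p = √(2mKE) = √(2 × 1.884 × 10⁻²⁸ × 3.492 × 10⁻¹⁵) = 1.147 × 10⁻²¹ kg·m/s.
λ = h/p = 6.626 × 10⁻³⁴ / 1.147 × 10⁻²¹ = 5.78 × 10⁻¹³ m = 578 fm.

λ = 578 fm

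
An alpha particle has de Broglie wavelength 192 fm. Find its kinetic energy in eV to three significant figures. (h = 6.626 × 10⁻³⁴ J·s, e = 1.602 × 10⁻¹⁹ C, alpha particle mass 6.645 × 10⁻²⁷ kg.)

KE = 5590 eV

p = h/λ = 6.626 × 10⁻³⁴ / 1.920 × 10⁻¹³ = 3.451 × 10⁻²¹ kg·m/s.
KE = p²/(2m) = (3.451 × 10⁻²¹)² / (2 × 6.645 × 10⁻²⁷) = 8.961 × 10⁻¹⁶ J = 5590 eV.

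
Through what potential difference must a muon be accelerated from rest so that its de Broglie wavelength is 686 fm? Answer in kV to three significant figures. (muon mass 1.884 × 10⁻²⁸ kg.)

p = h/λ = 6.626 × 10⁻³⁴ / 6.860 × 10⁻¹³ = 9.659 × 10⁻²² kg·m/s.
KE = p²/(2m) = 2.476 × 10⁻¹⁵ J.
V = KE/e = 2.476 × 10⁻¹⁵ / (1.602 × 10⁻¹⁹) = 15.5 kV.

V = 15.5 kV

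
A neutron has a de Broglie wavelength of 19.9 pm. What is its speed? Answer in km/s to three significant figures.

v = 19.9 km/s

p = h/λ = 6.626 × 10⁻³⁴ / 1.990 × 10⁻¹¹ = 3.330 × 10⁻²³ kg·m/s.
v = p/m = 3.330 × 10⁻²³ / 1.675 × 10⁻²⁷ = 1.99 × 10⁴ m/s = 19.9 km/s.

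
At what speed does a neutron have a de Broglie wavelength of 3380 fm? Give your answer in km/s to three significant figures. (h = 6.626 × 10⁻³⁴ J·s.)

v = 117 km/s

p = h/λ = 6.626 × 10⁻³⁴ / 3.380 × 10⁻¹² = 1.960 × 10⁻²² kg·m/s.
v = p/m = 1.960 × 10⁻²² / 1.675 × 10⁻²⁷ = 1.17 × 10⁵ m/s = 117 km/s.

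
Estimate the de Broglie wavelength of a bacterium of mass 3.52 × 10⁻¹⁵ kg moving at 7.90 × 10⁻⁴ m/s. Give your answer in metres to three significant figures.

p = mv = 3.52 × 10⁻¹⁵ × 7.90 × 10⁻⁴ = 2.781 × 10⁻¹⁸ kg·m/s.
λ = h/p = 6.626 × 10⁻³⁴ / 2.781 × 10⁻¹⁸ = 2.38 × 10⁻¹⁶ m.

λ = 2.38 × 10⁻¹⁶ m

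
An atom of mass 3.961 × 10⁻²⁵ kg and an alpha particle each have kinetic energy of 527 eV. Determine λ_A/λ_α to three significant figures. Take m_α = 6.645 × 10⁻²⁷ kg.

At fixed KE, p = √(2mKE) so λ = h/p ∝ 1/√m.
λ_A/λ_α = √(m_α/m_A) = √(6.645 × 10⁻²⁷/3.961 × 10⁻²⁵) = √(0.01678) = 0.130.

λ_A/λ_α = 0.130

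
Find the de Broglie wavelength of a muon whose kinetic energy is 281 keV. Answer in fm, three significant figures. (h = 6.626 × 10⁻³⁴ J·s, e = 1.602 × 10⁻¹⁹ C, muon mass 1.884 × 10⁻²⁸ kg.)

λ = 161 fm

KE = 281 keV = 4.502 × 10⁻¹⁴ J.
p = √(2mKE) = √(2 × 1.884 × 10⁻²⁸ × 4.502 × 10⁻¹⁴) = 4.119 × 10⁻²¹ kg·m/s.
λ = h/p = 6.626 × 10⁻³⁴ / 4.119 × 10⁻²¹ = 1.61 × 10⁻¹³ m = 161 fm.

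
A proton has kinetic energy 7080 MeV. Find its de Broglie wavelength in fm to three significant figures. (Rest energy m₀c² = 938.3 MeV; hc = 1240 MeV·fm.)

Total energy E = KE + m₀c² = 7080 + 938.3 = 8018.3 MeV.
(pc)² = E² − (m₀c²)² = (8018.3)² − (938.3)² = 6.341 × 10⁷ MeV², so pc = 7963 MeV.
λ = hc/(pc) = 1240 MeV·fm / 7963 MeV = 0.156 fm.

λ = 0.156 fm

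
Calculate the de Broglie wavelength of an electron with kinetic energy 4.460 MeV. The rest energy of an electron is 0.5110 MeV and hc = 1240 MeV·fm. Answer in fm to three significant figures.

λ = 251 fm

Total energy E = KE + m₀c² = 4.460 + 0.5110 = 4.9710 MeV.
(pc)² = E² − (m₀c²)² = (4.9710)² − (0.5110)² = 24.45 MeV², so pc = 4.945 MeV.
λ = hc/(pc) = 1240 MeV·fm / 4.945 MeV = 251 fm.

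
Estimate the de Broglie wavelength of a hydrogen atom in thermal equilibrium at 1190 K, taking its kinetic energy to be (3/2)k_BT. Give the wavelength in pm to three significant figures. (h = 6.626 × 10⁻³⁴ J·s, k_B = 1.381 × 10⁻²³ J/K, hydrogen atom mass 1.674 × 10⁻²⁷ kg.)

KE = (3/2)k_BT = 1.5 × 1.381 × 10⁻²³ × 1190 = 2.465 × 10⁻²⁰ J.
p = √(2mKE) = √(2 × 1.674 × 10⁻²⁷ × 2.465 × 10⁻²⁰) = 9.085 × 10⁻²⁴ kg·m/s.
λ = h/p = 7.29 × 10⁻¹¹ m = 72.9 pm.

λ = 72.9 pm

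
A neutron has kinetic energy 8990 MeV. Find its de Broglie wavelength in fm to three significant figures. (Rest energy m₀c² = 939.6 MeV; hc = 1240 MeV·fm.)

Total energy E = KE + m₀c² = 8990 + 939.6 = 9929.6 MeV.
(pc)² = E² − (m₀c²)² = (9929.6)² − (939.6)² = 9.771 × 10⁷ MeV², so pc = 9885 MeV.
λ = hc/(pc) = 1240 MeV·fm / 9885 MeV = 0.125 fm.

λ = 0.125 fm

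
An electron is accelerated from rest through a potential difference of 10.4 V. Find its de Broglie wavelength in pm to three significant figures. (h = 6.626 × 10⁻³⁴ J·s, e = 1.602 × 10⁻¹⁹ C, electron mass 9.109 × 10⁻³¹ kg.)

KE = eV = 1.602 × 10⁻¹⁹ × 10.40 = 1.666 × 10⁻¹⁸ J.
p = √(2mKE) = √(2 × 9.109 × 10⁻³¹ × 1.666 × 10⁻¹⁸) = 1.742 × 10⁻²⁴ kg·m/s.
λ = h/p = 6.626 × 10⁻³⁴ / 1.742 × 10⁻²⁴ = 3.80 × 10⁻¹⁰ m = 380 pm.

λ = 380 pm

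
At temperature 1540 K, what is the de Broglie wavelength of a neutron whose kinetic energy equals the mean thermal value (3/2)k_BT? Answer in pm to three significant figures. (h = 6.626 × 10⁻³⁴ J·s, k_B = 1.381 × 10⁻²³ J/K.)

λ = 64.1 pm

KE = (3/2)k_BT = 1.5 × 1.381 × 10⁻²³ × 1540 = 3.190 × 10⁻²⁰ J.
p = √(2mKE) = √(2 × 1.675 × 10⁻²⁷ × 3.190 × 10⁻²⁰) = 1.034 × 10⁻²³ kg·m/s.
λ = h/p = 6.41 × 10⁻¹¹ m = 64.1 pm.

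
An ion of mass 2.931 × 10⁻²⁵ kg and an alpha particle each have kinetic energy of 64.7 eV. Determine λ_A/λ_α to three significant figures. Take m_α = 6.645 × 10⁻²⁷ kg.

λ_A/λ_α = 0.151

At fixed KE, p = √(2mKE) so λ = h/p ∝ 1/√m.
λ_A/λ_α = √(m_α/m_A) = √(6.645 × 10⁻²⁷/2.931 × 10⁻²⁵) = √(0.02267) = 0.151.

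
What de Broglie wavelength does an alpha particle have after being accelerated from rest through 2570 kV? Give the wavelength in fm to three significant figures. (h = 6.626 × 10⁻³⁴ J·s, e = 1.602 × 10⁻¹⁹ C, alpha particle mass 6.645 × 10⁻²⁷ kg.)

λ = 6.33 fm

KE = 2eV = 2 × 1.602 × 10⁻¹⁹ × 2.570 × 10⁶ = 8.234 × 10⁻¹³ J.
p = √(2mKE) = √(2 × 6.645 × 10⁻²⁷ × 8.234 × 10⁻¹³) = 1.046 × 10⁻¹⁹ kg·m/s.
λ = h/p = 6.626 × 10⁻³⁴ / 1.046 × 10⁻¹⁹ = 6.33 × 10⁻¹⁵ m = 6.33 fm.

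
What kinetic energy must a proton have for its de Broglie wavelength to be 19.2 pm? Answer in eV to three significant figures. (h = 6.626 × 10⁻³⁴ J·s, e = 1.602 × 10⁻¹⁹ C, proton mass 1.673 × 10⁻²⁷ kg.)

KE = 2.22 eV

p = h/λ = 6.626 × 10⁻³⁴ / 1.920 × 10⁻¹¹ = 3.451 × 10⁻²³ kg·m/s.
KE = p²/(2m) = (3.451 × 10⁻²³)² / (2 × 1.673 × 10⁻²⁷) = 3.559 × 10⁻¹⁹ J = 2.22 eV.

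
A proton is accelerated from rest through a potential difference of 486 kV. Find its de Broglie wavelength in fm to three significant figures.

KE = eV = 1.602 × 10⁻¹⁹ × 4.860 × 10⁵ = 7.786 × 10⁻¹⁴ J.
p = √(2mKE) = √(2 × 1.673 × 10⁻²⁷ × 7.786 × 10⁻¹⁴) = 1.614 × 10⁻²⁰ kg·m/s.
λ = h/p = 6.626 × 10⁻³⁴ / 1.614 × 10⁻²⁰ = 4.11 × 10⁻¹⁴ m = 41.1 fm.

λ = 41.1 fm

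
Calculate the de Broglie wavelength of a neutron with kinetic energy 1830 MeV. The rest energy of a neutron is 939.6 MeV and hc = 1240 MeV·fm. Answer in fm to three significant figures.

λ = 0.476 fm

Total energy E = KE + m₀c² = 1830 + 939.6 = 2769.6 MeV.
(pc)² = E² − (m₀c²)² = (2769.6)² − (939.6)² = 6.788 × 10⁶ MeV², so pc = 2605 MeV.
λ = hc/(pc) = 1240 MeV·fm / 2605 MeV = 0.476 fm.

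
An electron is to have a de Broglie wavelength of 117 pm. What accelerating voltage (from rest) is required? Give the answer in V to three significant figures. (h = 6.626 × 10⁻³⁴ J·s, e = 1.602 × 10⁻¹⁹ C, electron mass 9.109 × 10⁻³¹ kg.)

p = h/λ = 6.626 × 10⁻³⁴ / 1.170 × 10⁻¹⁰ = 5.663 × 10⁻²⁴ kg·m/s.
KE = p²/(2m) = 1.760 × 10⁻¹⁷ J.
V = KE/e = 1.760 × 10⁻¹⁷ / (1.602 × 10⁻¹⁹) = 110 V.

V = 110 V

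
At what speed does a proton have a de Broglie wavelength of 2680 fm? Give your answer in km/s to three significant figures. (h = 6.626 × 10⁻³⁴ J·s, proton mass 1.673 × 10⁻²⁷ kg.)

v = 148 km/s

p = h/λ = 6.626 × 10⁻³⁴ / 2.680 × 10⁻¹² = 2.472 × 10⁻²² kg·m/s.
v = p/m = 2.472 × 10⁻²² / 1.673 × 10⁻²⁷ = 1.48 × 10⁵ m/s = 148 km/s.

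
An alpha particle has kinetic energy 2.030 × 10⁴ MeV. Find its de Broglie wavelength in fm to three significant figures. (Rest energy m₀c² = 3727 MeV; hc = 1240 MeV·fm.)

Total energy E = KE + m₀c² = 2.030 × 10⁴ + 3727 = 24027 MeV.
(pc)² = E² − (m₀c²)² = (24027)² − (3727)² = 5.634 × 10⁸ MeV², so pc = 2.374 × 10⁴ MeV.
λ = hc/(pc) = 1240 MeV·fm / 2.374 × 10⁴ MeV = 0.0522 fm.

λ = 0.0522 fm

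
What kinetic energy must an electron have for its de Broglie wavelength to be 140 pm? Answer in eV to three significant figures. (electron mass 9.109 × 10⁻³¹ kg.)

KE = 76.8 eV

p = h/λ = 6.626 × 10⁻³⁴ / 1.400 × 10⁻¹⁰ = 4.733 × 10⁻²⁴ kg·m/s.
KE = p²/(2m) = (4.733 × 10⁻²⁴)² / (2 × 9.109 × 10⁻³¹) = 1.230 × 10⁻¹⁷ J = 76.8 eV.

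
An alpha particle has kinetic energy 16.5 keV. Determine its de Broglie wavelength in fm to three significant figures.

λ = 112 fm

KE = 16.5 keV = 2.643 × 10⁻¹⁵ J.
p = √(2mKE) = √(2 × 6.645 × 10⁻²⁷ × 2.643 × 10⁻¹⁵) = 5.927 × 10⁻²¹ kg·m/s.
λ = h/p = 6.626 × 10⁻³⁴ / 5.927 × 10⁻²¹ = 1.12 × 10⁻¹³ m = 112 fm.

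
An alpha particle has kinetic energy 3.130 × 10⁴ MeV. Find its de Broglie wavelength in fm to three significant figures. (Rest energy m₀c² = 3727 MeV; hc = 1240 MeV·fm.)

λ = 0.0356 fm

Total energy E = KE + m₀c² = 3.130 × 10⁴ + 3727 = 35027 MeV.
(pc)² = E² − (m₀c²)² = (35027)² − (3727)² = 1.213 × 10⁹ MeV², so pc = 3.483 × 10⁴ MeV.
λ = hc/(pc) = 1240 MeV·fm / 3.483 × 10⁴ MeV = 0.0356 fm.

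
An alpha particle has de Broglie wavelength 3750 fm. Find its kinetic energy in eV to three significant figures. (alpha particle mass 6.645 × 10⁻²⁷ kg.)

p = h/λ = 6.626 × 10⁻³⁴ / 3.750 × 10⁻¹² = 1.767 × 10⁻²² kg·m/s.
KE = p²/(2m) = (1.767 × 10⁻²²)² / (2 × 6.645 × 10⁻²⁷) = 2.349 × 10⁻¹⁸ J = 14.7 eV.

KE = 14.7 eV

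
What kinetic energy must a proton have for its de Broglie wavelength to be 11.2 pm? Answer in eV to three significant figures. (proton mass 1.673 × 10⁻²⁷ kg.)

p = h/λ = 6.626 × 10⁻³⁴ / 1.120 × 10⁻¹¹ = 5.916 × 10⁻²³ kg·m/s.
KE = p²/(2m) = (5.916 × 10⁻²³)² / (2 × 1.673 × 10⁻²⁷) = 1.046 × 10⁻¹⁸ J = 6.53 eV.

KE = 6.53 eV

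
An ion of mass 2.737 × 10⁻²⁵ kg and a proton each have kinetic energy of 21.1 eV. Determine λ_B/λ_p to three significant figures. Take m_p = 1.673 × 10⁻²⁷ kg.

At fixed KE, p = √(2mKE) so λ = h/p ∝ 1/√m.
λ_B/λ_p = √(m_p/m_B) = √(1.673 × 10⁻²⁷/2.737 × 10⁻²⁵) = √(6.113 × 10⁻³) = 0.0782.

λ_B/λ_p = 0.0782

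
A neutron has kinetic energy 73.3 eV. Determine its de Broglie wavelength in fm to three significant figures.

KE = 73.3 eV = 1.174 × 10⁻¹⁷ J.
p = √(2mKE) = √(2 × 1.675 × 10⁻²⁷ × 1.174 × 10⁻¹⁷) = 1.983 × 10⁻²² kg·m/s.
λ = h/p = 6.626 × 10⁻³⁴ / 1.983 × 10⁻²² = 3.34 × 10⁻¹² m = 3340 fm.

λ = 3340 fm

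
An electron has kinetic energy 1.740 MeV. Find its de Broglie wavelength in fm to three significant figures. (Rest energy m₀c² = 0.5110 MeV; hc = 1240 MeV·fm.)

λ = 566 fm

Total energy E = KE + m₀c² = 1.740 + 0.5110 = 2.2510 MeV.
(pc)² = E² − (m₀c²)² = (2.2510)² − (0.5110)² = 4.806 MeV², so pc = 2.192 MeV.
λ = hc/(pc) = 1240 MeV·fm / 2.192 MeV = 566 fm.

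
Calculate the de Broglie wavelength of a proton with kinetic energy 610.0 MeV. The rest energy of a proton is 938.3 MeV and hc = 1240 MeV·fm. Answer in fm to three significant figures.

Total energy E = KE + m₀c² = 610.0 + 938.3 = 1548.3 MeV.
(pc)² = E² − (m₀c²)² = (1548.3)² − (938.3)² = 1.517 × 10⁶ MeV², so pc = 1232 MeV.
λ = hc/(pc) = 1240 MeV·fm / 1232 MeV = 1.01 fm.

λ = 1.01 fm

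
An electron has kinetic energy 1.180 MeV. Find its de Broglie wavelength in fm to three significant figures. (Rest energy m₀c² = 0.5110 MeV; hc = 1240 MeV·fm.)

Total energy E = KE + m₀c² = 1.180 + 0.5110 = 1.6910 MeV.
(pc)² = E² − (m₀c²)² = (1.6910)² − (0.5110)² = 2.598 MeV², so pc = 1.612 MeV.
λ = hc/(pc) = 1240 MeV·fm / 1.612 MeV = 769 fm.

λ = 769 fm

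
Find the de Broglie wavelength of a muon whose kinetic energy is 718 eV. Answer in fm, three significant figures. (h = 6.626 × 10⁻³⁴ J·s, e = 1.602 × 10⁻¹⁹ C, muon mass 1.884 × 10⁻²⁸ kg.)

λ = 3180 fm

KE = 718 eV = 1.150 × 10⁻¹⁶ J.
p = √(2mKE) = √(2 × 1.884 × 10⁻²⁸ × 1.150 × 10⁻¹⁶) = 2.082 × 10⁻²² kg·m/s.
λ = h/p = 6.626 × 10⁻³⁴ / 2.082 × 10⁻²² = 3.18 × 10⁻¹² m = 3180 fm.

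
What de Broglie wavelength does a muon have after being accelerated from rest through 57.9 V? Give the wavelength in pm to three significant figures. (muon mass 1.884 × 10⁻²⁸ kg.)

KE = eV = 1.602 × 10⁻¹⁹ × 57.90 = 9.276 × 10⁻¹⁸ J.
p = √(2mKE) = √(2 × 1.884 × 10⁻²⁸ × 9.276 × 10⁻¹⁸) = 5.912 × 10⁻²³ kg·m/s.
λ = h/p = 6.626 × 10⁻³⁴ / 5.912 × 10⁻²³ = 1.12 × 10⁻¹¹ m = 11.2 pm.

λ = 11.2 pm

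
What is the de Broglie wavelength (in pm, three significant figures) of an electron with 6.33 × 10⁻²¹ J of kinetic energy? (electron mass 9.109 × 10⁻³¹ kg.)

λ = 6170 pm

p = √(2mKE) = √(2 × 9.109 × 10⁻³¹ × 6.330 × 10⁻²¹) = 1.074 × 10⁻²⁵ kg·m/s.
λ = h/p = 6.626 × 10⁻³⁴ / 1.074 × 10⁻²⁵ = 6.17 × 10⁻⁹ m = 6170 pm.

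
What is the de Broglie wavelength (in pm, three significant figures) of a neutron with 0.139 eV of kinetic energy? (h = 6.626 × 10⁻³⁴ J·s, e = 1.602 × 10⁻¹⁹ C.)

KE = 0.139 eV = 2.227 × 10⁻²⁰ J.
p = √(2mKE) = √(2 × 1.675 × 10⁻²⁷ × 2.227 × 10⁻²⁰) = 8.637 × 10⁻²⁴ kg·m/s.
λ = h/p = 6.626 × 10⁻³⁴ / 8.637 × 10⁻²⁴ = 7.67 × 10⁻¹¹ m = 76.7 pm.

λ = 76.7 pm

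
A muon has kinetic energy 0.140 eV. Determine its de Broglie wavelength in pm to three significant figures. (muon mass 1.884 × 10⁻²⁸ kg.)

KE = 0.140 eV = 2.243 × 10⁻²⁰ J.
p = √(2mKE) = √(2 × 1.884 × 10⁻²⁸ × 2.243 × 10⁻²⁰) = 2.907 × 10⁻²⁴ kg·m/s.
λ = h/p = 6.626 × 10⁻³⁴ / 2.907 × 10⁻²⁴ = 2.28 × 10⁻¹⁰ m = 228 pm.

λ = 228 pm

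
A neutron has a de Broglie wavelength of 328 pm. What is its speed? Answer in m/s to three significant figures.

p = h/λ = 6.626 × 10⁻³⁴ / 3.280 × 10⁻¹⁰ = 2.020 × 10⁻²⁴ kg·m/s.
v = p/m = 2.020 × 10⁻²⁴ / 1.675 × 10⁻²⁷ = 1.21 × 10³ m/s = 1210 m/s.

v = 1210 m/s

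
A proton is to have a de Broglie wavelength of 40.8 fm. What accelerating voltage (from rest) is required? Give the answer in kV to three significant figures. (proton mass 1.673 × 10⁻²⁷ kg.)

p = h/λ = 6.626 × 10⁻³⁴ / 4.080 × 10⁻¹⁴ = 1.624 × 10⁻²⁰ kg·m/s.
KE = p²/(2m) = 7.882 × 10⁻¹⁴ J.
V = KE/e = 7.882 × 10⁻¹⁴ / (1.602 × 10⁻¹⁹) = 492 kV.

V = 492 kV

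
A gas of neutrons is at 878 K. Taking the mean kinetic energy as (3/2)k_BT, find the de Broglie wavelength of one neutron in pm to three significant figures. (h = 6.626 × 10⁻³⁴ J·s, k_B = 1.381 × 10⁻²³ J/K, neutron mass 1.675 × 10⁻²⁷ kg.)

λ = 84.9 pm

KE = (3/2)k_BT = 1.5 × 1.381 × 10⁻²³ × 878 = 1.819 × 10⁻²⁰ J.
p = √(2mKE) = √(2 × 1.675 × 10⁻²⁷ × 1.819 × 10⁻²⁰) = 7.806 × 10⁻²⁴ kg·m/s.
λ = h/p = 8.49 × 10⁻¹¹ m = 84.9 pm.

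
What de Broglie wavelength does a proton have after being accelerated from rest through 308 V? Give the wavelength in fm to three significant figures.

KE = eV = 1.602 × 10⁻¹⁹ × 308.0 = 4.934 × 10⁻¹⁷ J.
p = √(2mKE) = √(2 × 1.673 × 10⁻²⁷ × 4.934 × 10⁻¹⁷) = 4.063 × 10⁻²² kg·m/s.
λ = h/p = 6.626 × 10⁻³⁴ / 4.063 × 10⁻²² = 1.63 × 10⁻¹² m = 1630 fm.

λ = 1630 fm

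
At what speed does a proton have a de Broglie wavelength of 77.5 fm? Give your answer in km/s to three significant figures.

v = 5110 km/s

p = h/λ = 6.626 × 10⁻³⁴ / 7.750 × 10⁻¹⁴ = 8.550 × 10⁻²¹ kg·m/s.
v = p/m = 8.550 × 10⁻²¹ / 1.673 × 10⁻²⁷ = 5.11 × 10⁶ m/s = 5110 km/s.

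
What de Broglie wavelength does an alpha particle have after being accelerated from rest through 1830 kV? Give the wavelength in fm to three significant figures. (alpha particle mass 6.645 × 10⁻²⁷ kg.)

KE = 2eV = 2 × 1.602 × 10⁻¹⁹ × 1.830 × 10⁶ = 5.863 × 10⁻¹³ J.
p = √(2mKE) = √(2 × 6.645 × 10⁻²⁷ × 5.863 × 10⁻¹³) = 8.827 × 10⁻²⁰ kg·m/s.
λ = h/p = 6.626 × 10⁻³⁴ / 8.827 × 10⁻²⁰ = 7.51 × 10⁻¹⁵ m = 7.51 fm.

λ = 7.51 fm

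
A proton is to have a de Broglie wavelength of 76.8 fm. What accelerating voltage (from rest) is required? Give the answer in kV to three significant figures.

V = 139 kV

p = h/λ = 6.626 × 10⁻³⁴ / 7.680 × 10⁻¹⁴ = 8.628 × 10⁻²¹ kg·m/s.
KE = p²/(2m) = 2.225 × 10⁻¹⁴ J.
V = KE/e = 2.225 × 10⁻¹⁴ / (1.602 × 10⁻¹⁹) = 139 kV.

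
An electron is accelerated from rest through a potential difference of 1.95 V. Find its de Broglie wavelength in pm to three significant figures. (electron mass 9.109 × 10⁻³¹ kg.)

λ = 878 pm

KE = eV = 1.602 × 10⁻¹⁹ × 1.950 = 3.124 × 10⁻¹⁹ J.
p = √(2mKE) = √(2 × 9.109 × 10⁻³¹ × 3.124 × 10⁻¹⁹) = 7.544 × 10⁻²⁵ kg·m/s.
λ = h/p = 6.626 × 10⁻³⁴ / 7.544 × 10⁻²⁵ = 8.78 × 10⁻¹⁰ m = 878 pm.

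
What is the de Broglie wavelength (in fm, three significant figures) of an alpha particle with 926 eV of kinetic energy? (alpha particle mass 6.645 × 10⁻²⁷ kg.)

λ = 472 fm

KE = 926 eV = 1.483 × 10⁻¹⁶ J.
p = √(2mKE) = √(2 × 6.645 × 10⁻²⁷ × 1.483 × 10⁻¹⁶) = 1.404 × 10⁻²¹ kg·m/s.
λ = h/p = 6.626 × 10⁻³⁴ / 1.404 × 10⁻²¹ = 4.72 × 10⁻¹³ m = 472 fm.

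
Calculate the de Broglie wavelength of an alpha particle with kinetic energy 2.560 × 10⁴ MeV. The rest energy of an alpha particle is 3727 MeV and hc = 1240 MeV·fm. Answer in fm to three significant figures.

Total energy E = KE + m₀c² = 2.560 × 10⁴ + 3727 = 29327 MeV.
(pc)² = E² − (m₀c²)² = (29327)² − (3727)² = 8.462 × 10⁸ MeV², so pc = 2.909 × 10⁴ MeV.
λ = hc/(pc) = 1240 MeV·fm / 2.909 × 10⁴ MeV = 0.0426 fm.

λ = 0.0426 fm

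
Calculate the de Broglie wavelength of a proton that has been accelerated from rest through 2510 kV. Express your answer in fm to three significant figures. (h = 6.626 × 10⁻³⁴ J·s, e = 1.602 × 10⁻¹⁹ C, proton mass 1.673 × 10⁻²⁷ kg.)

KE = eV = 1.602 × 10⁻¹⁹ × 2.510 × 10⁶ = 4.021 × 10⁻¹³ J.
p = √(2mKE) = √(2 × 1.673 × 10⁻²⁷ × 4.021 × 10⁻¹³) = 3.668 × 10⁻²⁰ kg·m/s.
λ = h/p = 6.626 × 10⁻³⁴ / 3.668 × 10⁻²⁰ = 1.81 × 10⁻¹⁴ m = 18.1 fm.

λ = 18.1 fm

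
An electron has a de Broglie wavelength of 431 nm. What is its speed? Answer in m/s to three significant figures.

p = h/λ = 6.626 × 10⁻³⁴ / 4.310 × 10⁻⁷ = 1.537 × 10⁻²⁷ kg·m/s.
v = p/m = 1.537 × 10⁻²⁷ / 9.109 × 10⁻³¹ = 1.69 × 10³ m/s = 1690 m/s.

v = 1690 m/s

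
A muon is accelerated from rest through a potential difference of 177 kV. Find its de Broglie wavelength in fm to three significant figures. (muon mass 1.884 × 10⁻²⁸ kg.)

KE = eV = 1.602 × 10⁻¹⁹ × 1.770 × 10⁵ = 2.836 × 10⁻¹⁴ J.
p = √(2mKE) = √(2 × 1.884 × 10⁻²⁸ × 2.836 × 10⁻¹⁴) = 3.269 × 10⁻²¹ kg·m/s.
λ = h/p = 6.626 × 10⁻³⁴ / 3.269 × 10⁻²¹ = 2.03 × 10⁻¹³ m = 203 fm.

λ = 203 fm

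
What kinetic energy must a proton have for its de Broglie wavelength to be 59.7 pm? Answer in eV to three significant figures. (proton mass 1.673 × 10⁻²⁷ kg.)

KE = 0.230 eV

p = h/λ = 6.626 × 10⁻³⁴ / 5.970 × 10⁻¹¹ = 1.110 × 10⁻²³ kg·m/s.
KE = p²/(2m) = (1.110 × 10⁻²³)² / (2 × 1.673 × 10⁻²⁷) = 3.682 × 10⁻²⁰ J = 0.230 eV.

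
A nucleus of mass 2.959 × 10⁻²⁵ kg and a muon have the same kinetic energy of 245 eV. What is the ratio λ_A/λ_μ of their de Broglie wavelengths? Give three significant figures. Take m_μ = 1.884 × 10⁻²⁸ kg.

At fixed KE, p = √(2mKE) so λ = h/p ∝ 1/√m.
λ_A/λ_μ = √(m_μ/m_A) = √(1.884 × 10⁻²⁸/2.959 × 10⁻²⁵) = √(6.367 × 10⁻⁴) = 0.0252.

λ_A/λ_μ = 0.0252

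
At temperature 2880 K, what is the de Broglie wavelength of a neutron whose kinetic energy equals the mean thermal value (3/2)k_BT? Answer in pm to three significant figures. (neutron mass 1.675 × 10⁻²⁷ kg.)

KE = (3/2)k_BT = 1.5 × 1.381 × 10⁻²³ × 2880 = 5.966 × 10⁻²⁰ J.
p = √(2mKE) = √(2 × 1.675 × 10⁻²⁷ × 5.966 × 10⁻²⁰) = 1.414 × 10⁻²³ kg·m/s.
λ = h/p = 4.69 × 10⁻¹¹ m = 46.9 pm.

λ = 46.9 pm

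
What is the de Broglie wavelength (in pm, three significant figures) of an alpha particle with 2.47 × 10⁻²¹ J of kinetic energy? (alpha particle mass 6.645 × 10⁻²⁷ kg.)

p = √(2mKE) = √(2 × 6.645 × 10⁻²⁷ × 2.470 × 10⁻²¹) = 5.729 × 10⁻²⁴ kg·m/s.
λ = h/p = 6.626 × 10⁻³⁴ / 5.729 × 10⁻²⁴ = 1.16 × 10⁻¹⁰ m = 116 pm.

λ = 116 pm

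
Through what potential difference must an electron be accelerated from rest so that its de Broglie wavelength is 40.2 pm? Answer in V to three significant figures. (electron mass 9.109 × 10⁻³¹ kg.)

p = h/λ = 6.626 × 10⁻³⁴ / 4.020 × 10⁻¹¹ = 1.648 × 10⁻²³ kg·m/s.
KE = p²/(2m) = 1.491 × 10⁻¹⁶ J.
V = KE/e = 1.491 × 10⁻¹⁶ / (1.602 × 10⁻¹⁹) = 931 V.

V = 931 V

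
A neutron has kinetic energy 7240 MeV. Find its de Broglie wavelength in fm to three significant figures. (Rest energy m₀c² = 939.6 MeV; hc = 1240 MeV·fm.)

λ = 0.153 fm

Total energy E = KE + m₀c² = 7240 + 939.6 = 8179.6 MeV.
(pc)² = E² − (m₀c²)² = (8179.6)² − (939.6)² = 6.602 × 10⁷ MeV², so pc = 8125 MeV.
λ = hc/(pc) = 1240 MeV·fm / 8125 MeV = 0.153 fm.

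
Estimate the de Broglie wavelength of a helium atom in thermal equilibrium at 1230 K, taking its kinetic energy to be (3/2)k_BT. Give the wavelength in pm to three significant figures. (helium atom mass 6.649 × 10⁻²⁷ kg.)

KE = (3/2)k_BT = 1.5 × 1.381 × 10⁻²³ × 1230 = 2.548 × 10⁻²⁰ J.
p = √(2mKE) = √(2 × 6.649 × 10⁻²⁷ × 2.548 × 10⁻²⁰) = 1.841 × 10⁻²³ kg·m/s.
λ = h/p = 3.60 × 10⁻¹¹ m = 36.0 pm.

λ = 36.0 pm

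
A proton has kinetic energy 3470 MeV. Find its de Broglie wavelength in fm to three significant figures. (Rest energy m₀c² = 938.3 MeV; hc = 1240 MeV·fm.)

Total energy E = KE + m₀c² = 3470 + 938.3 = 4408.3 MeV.
(pc)² = E² − (m₀c²)² = (4408.3)² − (938.3)² = 1.855 × 10⁷ MeV², so pc = 4307 MeV.
λ = hc/(pc) = 1240 MeV·fm / 4307 MeV = 0.288 fm.

λ = 0.288 fm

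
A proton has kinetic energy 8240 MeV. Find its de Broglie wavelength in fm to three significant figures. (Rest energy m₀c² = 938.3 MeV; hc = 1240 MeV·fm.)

Total energy E = KE + m₀c² = 8240 + 938.3 = 9178.3 MeV.
(pc)² = E² − (m₀c²)² = (9178.3)² − (938.3)² = 8.336 × 10⁷ MeV², so pc = 9130 MeV.
λ = hc/(pc) = 1240 MeV·fm / 9130 MeV = 0.136 fm.

λ = 0.136 fm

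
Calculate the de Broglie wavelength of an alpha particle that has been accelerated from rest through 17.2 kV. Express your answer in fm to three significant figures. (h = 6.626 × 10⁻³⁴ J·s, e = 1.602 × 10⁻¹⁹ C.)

λ = 77.4 fm

KE = 2eV = 2 × 1.602 × 10⁻¹⁹ × 1.720 × 10⁴ = 5.511 × 10⁻¹⁵ J.
p = √(2mKE) = √(2 × 6.645 × 10⁻²⁷ × 5.511 × 10⁻¹⁵) = 8.558 × 10⁻²¹ kg·m/s.
λ = h/p = 6.626 × 10⁻³⁴ / 8.558 × 10⁻²¹ = 7.74 × 10⁻¹⁴ m = 77.4 fm.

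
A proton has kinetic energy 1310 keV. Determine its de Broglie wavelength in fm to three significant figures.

KE = 1310 keV = 2.099 × 10⁻¹³ J.
p = √(2mKE) = √(2 × 1.673 × 10⁻²⁷ × 2.099 × 10⁻¹³) = 2.650 × 10⁻²⁰ kg·m/s.
λ = h/p = 6.626 × 10⁻³⁴ / 2.650 × 10⁻²⁰ = 2.50 × 10⁻¹⁴ m = 25.0 fm.

λ = 25.0 fm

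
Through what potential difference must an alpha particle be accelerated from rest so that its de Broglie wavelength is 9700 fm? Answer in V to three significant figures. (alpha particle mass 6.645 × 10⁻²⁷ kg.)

p = h/λ = 6.626 × 10⁻³⁴ / 9.700 × 10⁻¹² = 6.831 × 10⁻²³ kg·m/s.
KE = p²/(2m) = 3.511 × 10⁻¹⁹ J.
V = KE/2e = 3.511 × 10⁻¹⁹ / (2 × 1.602 × 10⁻¹⁹) = 1.10 V.

V = 1.10 V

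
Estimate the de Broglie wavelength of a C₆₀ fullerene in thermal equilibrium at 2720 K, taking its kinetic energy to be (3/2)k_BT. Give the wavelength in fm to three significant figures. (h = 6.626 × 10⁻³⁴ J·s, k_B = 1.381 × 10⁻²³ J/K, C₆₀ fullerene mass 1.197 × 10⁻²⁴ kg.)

KE = (3/2)k_BT = 1.5 × 1.381 × 10⁻²³ × 2720 = 5.634 × 10⁻²⁰ J.
p = √(2mKE) = √(2 × 1.197 × 10⁻²⁴ × 5.634 × 10⁻²⁰) = 3.673 × 10⁻²² kg·m/s.
λ = h/p = 1.80 × 10⁻¹² m = 1800 fm.

λ = 1800 fm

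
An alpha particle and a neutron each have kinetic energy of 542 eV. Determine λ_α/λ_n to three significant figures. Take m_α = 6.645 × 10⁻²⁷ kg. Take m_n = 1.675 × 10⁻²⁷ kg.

λ_α/λ_n = 0.502

At fixed KE, p = √(2mKE) so λ = h/p ∝ 1/√m.
λ_α/λ_n = √(m_n/m_α) = √(1.675 × 10⁻²⁷/6.645 × 10⁻²⁷) = √(0.2521) = 0.502.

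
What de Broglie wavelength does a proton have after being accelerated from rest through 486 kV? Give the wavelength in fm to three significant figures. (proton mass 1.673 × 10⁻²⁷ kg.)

λ = 41.1 fm

KE = eV = 1.602 × 10⁻¹⁹ × 4.860 × 10⁵ = 7.786 × 10⁻¹⁴ J.
p = √(2mKE) = √(2 × 1.673 × 10⁻²⁷ × 7.786 × 10⁻¹⁴) = 1.614 × 10⁻²⁰ kg·m/s.
λ = h/p = 6.626 × 10⁻³⁴ / 1.614 × 10⁻²⁰ = 4.11 × 10⁻¹⁴ m = 41.1 fm.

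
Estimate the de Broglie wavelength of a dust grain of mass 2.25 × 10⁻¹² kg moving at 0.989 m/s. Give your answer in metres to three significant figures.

λ = 2.98 × 10⁻²² m

p = mv = 2.25 × 10⁻¹² × 0.989 = 2.225 × 10⁻¹² kg·m/s.
λ = h/p = 6.626 × 10⁻³⁴ / 2.225 × 10⁻¹² = 2.98 × 10⁻²² m.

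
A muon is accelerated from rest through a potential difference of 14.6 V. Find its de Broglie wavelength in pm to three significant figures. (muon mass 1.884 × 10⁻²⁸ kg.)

λ = 22.3 pm

KE = eV = 1.602 × 10⁻¹⁹ × 14.60 = 2.339 × 10⁻¹⁸ J.
p = √(2mKE) = √(2 × 1.884 × 10⁻²⁸ × 2.339 × 10⁻¹⁸) = 2.969 × 10⁻²³ kg·m/s.
λ = h/p = 6.626 × 10⁻³⁴ / 2.969 × 10⁻²³ = 2.23 × 10⁻¹¹ m = 22.3 pm.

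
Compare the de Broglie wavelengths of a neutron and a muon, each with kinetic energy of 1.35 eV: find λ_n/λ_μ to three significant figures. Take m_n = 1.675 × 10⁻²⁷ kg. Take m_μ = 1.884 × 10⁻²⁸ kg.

λ_n/λ_μ = 0.335

At fixed KE, p = √(2mKE) so λ = h/p ∝ 1/√m.
λ_n/λ_μ = √(m_μ/m_n) = √(1.884 × 10⁻²⁸/1.675 × 10⁻²⁷) = √(0.1125) = 0.335.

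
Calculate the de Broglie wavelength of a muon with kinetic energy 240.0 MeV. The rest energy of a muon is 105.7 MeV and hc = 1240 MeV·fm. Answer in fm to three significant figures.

Total energy E = KE + m₀c² = 240.0 + 105.7 = 345.7 MeV.
(pc)² = E² − (m₀c²)² = (345.7)² − (105.7)² = 1.083 × 10⁵ MeV², so pc = 329.1 MeV.
λ = hc/(pc) = 1240 MeV·fm / 329.1 MeV = 3.77 fm.

λ = 3.77 fm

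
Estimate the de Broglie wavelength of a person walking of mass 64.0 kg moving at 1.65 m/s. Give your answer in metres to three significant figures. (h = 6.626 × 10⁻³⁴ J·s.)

λ = 6.27 × 10⁻³⁶ m

p = mv = 64.0 × 1.65 = 1.056 × 10² kg·m/s.
λ = h/p = 6.626 × 10⁻³⁴ / 1.056 × 10² = 6.27 × 10⁻³⁶ m.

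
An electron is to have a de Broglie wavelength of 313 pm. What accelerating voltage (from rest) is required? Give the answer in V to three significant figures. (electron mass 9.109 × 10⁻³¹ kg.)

p = h/λ = 6.626 × 10⁻³⁴ / 3.130 × 10⁻¹⁰ = 2.117 × 10⁻²⁴ kg·m/s.
KE = p²/(2m) = 2.460 × 10⁻¹⁸ J.
V = KE/e = 2.460 × 10⁻¹⁸ / (1.602 × 10⁻¹⁹) = 15.4 V.

V = 15.4 V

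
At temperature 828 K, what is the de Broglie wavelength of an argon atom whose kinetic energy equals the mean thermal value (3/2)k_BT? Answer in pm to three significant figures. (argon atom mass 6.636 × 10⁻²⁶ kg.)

λ = 13.9 pm

KE = (3/2)k_BT = 1.5 × 1.381 × 10⁻²³ × 828 = 1.715 × 10⁻²⁰ J.
p = √(2mKE) = √(2 × 6.636 × 10⁻²⁶ × 1.715 × 10⁻²⁰) = 4.771 × 10⁻²³ kg·m/s.
λ = h/p = 1.39 × 10⁻¹¹ m = 13.9 pm.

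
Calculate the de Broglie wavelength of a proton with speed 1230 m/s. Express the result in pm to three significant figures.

λ = 322 pm

p = mv = 1.673 × 10⁻²⁷ × 1230 = 2.058 × 10⁻²⁴ kg·m/s.
λ = h/p = 6.626 × 10⁻³⁴ / 2.058 × 10⁻²⁴ = 3.22 × 10⁻¹⁰ m = 322 pm.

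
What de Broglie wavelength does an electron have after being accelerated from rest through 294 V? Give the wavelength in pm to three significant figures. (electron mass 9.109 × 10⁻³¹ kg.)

λ = 71.5 pm

KE = eV = 1.602 × 10⁻¹⁹ × 294.0 = 4.710 × 10⁻¹⁷ J.
p = √(2mKE) = √(2 × 9.109 × 10⁻³¹ × 4.710 × 10⁻¹⁷) = 9.263 × 10⁻²⁴ kg·m/s.
λ = h/p = 6.626 × 10⁻³⁴ / 9.263 × 10⁻²⁴ = 7.15 × 10⁻¹¹ m = 71.5 pm.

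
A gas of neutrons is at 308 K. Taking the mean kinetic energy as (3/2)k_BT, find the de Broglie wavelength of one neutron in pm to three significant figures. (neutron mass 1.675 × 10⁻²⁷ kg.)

λ = 143 pm

KE = (3/2)k_BT = 1.5 × 1.381 × 10⁻²³ × 308 = 6.380 × 10⁻²¹ J.
p = √(2mKE) = √(2 × 1.675 × 10⁻²⁷ × 6.380 × 10⁻²¹) = 4.623 × 10⁻²⁴ kg·m/s.
λ = h/p = 1.43 × 10⁻¹⁰ m = 143 pm.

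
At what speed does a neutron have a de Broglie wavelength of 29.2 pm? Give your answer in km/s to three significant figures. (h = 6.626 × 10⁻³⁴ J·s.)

v = 13.5 km/s

p = h/λ = 6.626 × 10⁻³⁴ / 2.920 × 10⁻¹¹ = 2.269 × 10⁻²³ kg·m/s.
v = p/m = 2.269 × 10⁻²³ / 1.675 × 10⁻²⁷ = 1.35 × 10⁴ m/s = 13.5 km/s.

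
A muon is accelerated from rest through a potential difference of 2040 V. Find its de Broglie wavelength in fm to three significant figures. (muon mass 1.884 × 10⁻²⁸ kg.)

λ = 1890 fm

KE = eV = 1.602 × 10⁻¹⁹ × 2040 = 3.268 × 10⁻¹⁶ J.
p = √(2mKE) = √(2 × 1.884 × 10⁻²⁸ × 3.268 × 10⁻¹⁶) = 3.509 × 10⁻²² kg·m/s.
λ = h/p = 6.626 × 10⁻³⁴ / 3.509 × 10⁻²² = 1.89 × 10⁻¹² m = 1890 fm.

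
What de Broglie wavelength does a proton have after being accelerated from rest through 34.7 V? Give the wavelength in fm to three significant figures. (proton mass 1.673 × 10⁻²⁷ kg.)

KE = eV = 1.602 × 10⁻¹⁹ × 34.70 = 5.559 × 10⁻¹⁸ J.
p = √(2mKE) = √(2 × 1.673 × 10⁻²⁷ × 5.559 × 10⁻¹⁸) = 1.364 × 10⁻²² kg·m/s.
λ = h/p = 6.626 × 10⁻³⁴ / 1.364 × 10⁻²² = 4.86 × 10⁻¹² m = 4860 fm.

λ = 4860 fm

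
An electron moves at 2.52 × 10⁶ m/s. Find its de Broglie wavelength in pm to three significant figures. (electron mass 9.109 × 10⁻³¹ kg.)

p = mv = 9.109 × 10⁻³¹ × 2.52 × 10⁶ = 2.295 × 10⁻²⁴ kg·m/s.
λ = h/p = 6.626 × 10⁻³⁴ / 2.295 × 10⁻²⁴ = 2.89 × 10⁻¹⁰ m = 289 pm.

λ = 289 pm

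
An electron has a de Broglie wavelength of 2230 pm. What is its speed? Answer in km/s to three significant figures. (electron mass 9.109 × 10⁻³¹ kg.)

v = 326 km/s

p = h/λ = 6.626 × 10⁻³⁴ / 2.230 × 10⁻⁹ = 2.971 × 10⁻²⁵ kg·m/s.
v = p/m = 2.971 × 10⁻²⁵ / 9.109 × 10⁻³¹ = 3.26 × 10⁵ m/s = 326 km/s.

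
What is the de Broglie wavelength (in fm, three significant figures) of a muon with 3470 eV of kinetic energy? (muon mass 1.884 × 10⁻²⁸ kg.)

KE = 3470 eV = 5.559 × 10⁻¹⁶ J.
p = √(2mKE) = √(2 × 1.884 × 10⁻²⁸ × 5.559 × 10⁻¹⁶) = 4.577 × 10⁻²² kg·m/s.
λ = h/p = 6.626 × 10⁻³⁴ / 4.577 × 10⁻²² = 1.45 × 10⁻¹² m = 1450 fm.

λ = 1450 fm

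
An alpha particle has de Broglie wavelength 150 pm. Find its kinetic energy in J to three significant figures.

p = h/λ = 6.626 × 10⁻³⁴ / 1.500 × 10⁻¹⁰ = 4.417 × 10⁻²⁴ kg·m/s.
KE = p²/(2m) = (4.417 × 10⁻²⁴)² / (2 × 6.645 × 10⁻²⁷) = 1.468 × 10⁻²¹ J = 1.47 × 10⁻²¹ J.

KE = 1.47 × 10⁻²¹ J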